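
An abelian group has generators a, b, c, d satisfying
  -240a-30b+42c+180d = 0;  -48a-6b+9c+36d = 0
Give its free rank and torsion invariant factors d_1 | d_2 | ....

rank_ℚ(R)=2; free=4−2=2
SNF(R) diag = [3, 6] → torsion [3, 6]

Answer: M ≅ ℤ^2 ⊕ ℤ/3 ⊕ ℤ/6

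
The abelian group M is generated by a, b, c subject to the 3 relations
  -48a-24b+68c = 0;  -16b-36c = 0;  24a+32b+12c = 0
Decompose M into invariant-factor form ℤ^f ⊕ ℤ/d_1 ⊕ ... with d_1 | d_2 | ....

Answer: M ≅ ℤ/4 ⊕ ℤ/8 ⊕ ℤ/24

Derivation:
rank_ℚ(R)=3; free=3−3=0
SNF(R) diag = [4, 8, 24] → torsion [4, 8, 24]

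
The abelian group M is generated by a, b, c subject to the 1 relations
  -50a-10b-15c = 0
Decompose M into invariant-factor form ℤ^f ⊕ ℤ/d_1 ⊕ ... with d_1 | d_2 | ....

rank_ℚ(R)=1; free=3−1=2
SNF(R) diag = [5] → torsion [5]

Answer: M ≅ ℤ^2 ⊕ ℤ/5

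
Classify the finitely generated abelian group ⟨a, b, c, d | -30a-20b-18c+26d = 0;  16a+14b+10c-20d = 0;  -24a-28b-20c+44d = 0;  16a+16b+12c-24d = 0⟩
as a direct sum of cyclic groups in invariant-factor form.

Answer: M ≅ ℤ/2 ⊕ ℤ/2 ⊕ ℤ/4 ⊕ ℤ/4

Derivation:
rank_ℚ(R)=4; free=4−4=0
SNF(R) diag = [2, 2, 4, 4] → torsion [2, 2, 4, 4]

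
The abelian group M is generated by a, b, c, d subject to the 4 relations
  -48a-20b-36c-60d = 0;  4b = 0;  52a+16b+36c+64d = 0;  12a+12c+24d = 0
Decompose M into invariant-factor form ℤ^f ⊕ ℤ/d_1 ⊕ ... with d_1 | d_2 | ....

Answer: M ≅ ℤ/4 ⊕ ℤ/4 ⊕ ℤ/12 ⊕ ℤ/24

Derivation:
rank_ℚ(R)=4; free=4−4=0
SNF(R) diag = [4, 4, 12, 24] → torsion [4, 4, 12, 24]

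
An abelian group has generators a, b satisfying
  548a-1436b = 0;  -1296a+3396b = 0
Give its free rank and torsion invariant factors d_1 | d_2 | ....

Answer: M ≅ ℤ/4 ⊕ ℤ/12

Derivation:
rank_ℚ(R)=2; free=2−2=0
SNF(R) diag = [4, 12] → torsion [4, 12]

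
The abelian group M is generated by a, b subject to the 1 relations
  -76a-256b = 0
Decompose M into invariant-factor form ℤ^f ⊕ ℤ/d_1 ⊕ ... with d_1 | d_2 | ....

rank_ℚ(R)=1; free=2−1=1
SNF(R) diag = [4] → torsion [4]

Answer: M ≅ ℤ^1 ⊕ ℤ/4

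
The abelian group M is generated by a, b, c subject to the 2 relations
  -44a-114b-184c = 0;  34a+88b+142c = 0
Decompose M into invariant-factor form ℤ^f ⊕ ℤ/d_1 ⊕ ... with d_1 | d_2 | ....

Answer: M ≅ ℤ^1 ⊕ ℤ/2 ⊕ ℤ/2

Derivation:
rank_ℚ(R)=2; free=3−2=1
SNF(R) diag = [2, 2] → torsion [2, 2]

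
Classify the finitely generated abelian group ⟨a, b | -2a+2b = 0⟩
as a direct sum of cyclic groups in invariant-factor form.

rank_ℚ(R)=1; free=2−1=1
SNF(R) diag = [2] → torsion [2]

Answer: M ≅ ℤ^1 ⊕ ℤ/2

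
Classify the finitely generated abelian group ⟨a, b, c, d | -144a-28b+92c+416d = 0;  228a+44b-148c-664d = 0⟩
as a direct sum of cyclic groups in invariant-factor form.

rank_ℚ(R)=2; free=4−2=2
SNF(R) diag = [4, 12] → torsion [4, 12]

Answer: M ≅ ℤ^2 ⊕ ℤ/4 ⊕ ℤ/12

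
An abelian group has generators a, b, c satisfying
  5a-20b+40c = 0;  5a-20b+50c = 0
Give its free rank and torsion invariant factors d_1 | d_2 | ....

rank_ℚ(R)=2; free=3−2=1
SNF(R) diag = [5, 10] → torsion [5, 10]

Answer: M ≅ ℤ^1 ⊕ ℤ/5 ⊕ ℤ/10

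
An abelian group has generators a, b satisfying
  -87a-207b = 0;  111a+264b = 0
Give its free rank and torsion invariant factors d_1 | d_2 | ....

rank_ℚ(R)=2; free=2−2=0
SNF(R) diag = [3, 3] → torsion [3, 3]

Answer: M ≅ ℤ/3 ⊕ ℤ/3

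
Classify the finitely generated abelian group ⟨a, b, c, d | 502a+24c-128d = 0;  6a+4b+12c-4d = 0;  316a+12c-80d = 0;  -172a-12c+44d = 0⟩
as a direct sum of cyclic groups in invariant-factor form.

rank_ℚ(R)=4; free=4−4=0
SNF(R) diag = [2, 4, 12, 36] → torsion [2, 4, 12, 36]

Answer: M ≅ ℤ/2 ⊕ ℤ/4 ⊕ ℤ/12 ⊕ ℤ/36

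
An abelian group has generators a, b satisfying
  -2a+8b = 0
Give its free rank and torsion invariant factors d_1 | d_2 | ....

Answer: M ≅ ℤ^1 ⊕ ℤ/2

Derivation:
rank_ℚ(R)=1; free=2−1=1
SNF(R) diag = [2] → torsion [2]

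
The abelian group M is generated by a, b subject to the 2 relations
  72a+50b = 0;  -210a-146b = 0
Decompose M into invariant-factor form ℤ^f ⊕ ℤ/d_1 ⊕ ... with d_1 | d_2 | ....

rank_ℚ(R)=2; free=2−2=0
SNF(R) diag = [2, 6] → torsion [2, 6]

Answer: M ≅ ℤ/2 ⊕ ℤ/6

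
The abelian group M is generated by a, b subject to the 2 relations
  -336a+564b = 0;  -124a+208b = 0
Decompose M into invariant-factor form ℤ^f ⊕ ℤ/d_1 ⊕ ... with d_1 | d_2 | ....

Answer: M ≅ ℤ/4 ⊕ ℤ/12

Derivation:
rank_ℚ(R)=2; free=2−2=0
SNF(R) diag = [4, 12] → torsion [4, 12]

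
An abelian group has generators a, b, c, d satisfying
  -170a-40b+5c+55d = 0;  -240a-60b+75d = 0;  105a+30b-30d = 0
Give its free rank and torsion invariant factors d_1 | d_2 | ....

Answer: M ≅ ℤ^1 ⊕ ℤ/5 ⊕ ℤ/15 ⊕ ℤ/15

Derivation:
rank_ℚ(R)=3; free=4−3=1
SNF(R) diag = [5, 15, 15] → torsion [5, 15, 15]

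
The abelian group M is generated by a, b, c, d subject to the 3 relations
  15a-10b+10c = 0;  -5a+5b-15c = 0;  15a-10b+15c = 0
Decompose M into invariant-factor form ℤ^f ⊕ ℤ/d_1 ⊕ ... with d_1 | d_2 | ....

Answer: M ≅ ℤ^1 ⊕ ℤ/5 ⊕ ℤ/5 ⊕ ℤ/5

Derivation:
rank_ℚ(R)=3; free=4−3=1
SNF(R) diag = [5, 5, 5] → torsion [5, 5, 5]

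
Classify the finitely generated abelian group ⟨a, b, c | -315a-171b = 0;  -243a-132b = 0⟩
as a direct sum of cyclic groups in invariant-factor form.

Answer: M ≅ ℤ^1 ⊕ ℤ/3 ⊕ ℤ/9

Derivation:
rank_ℚ(R)=2; free=3−2=1
SNF(R) diag = [3, 9] → torsion [3, 9]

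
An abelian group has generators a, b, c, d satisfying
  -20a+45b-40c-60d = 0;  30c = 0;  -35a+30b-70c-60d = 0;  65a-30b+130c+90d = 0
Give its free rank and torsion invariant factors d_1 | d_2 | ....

Answer: M ≅ ℤ/5 ⊕ ℤ/15 ⊕ ℤ/30 ⊕ ℤ/30

Derivation:
rank_ℚ(R)=4; free=4−4=0
SNF(R) diag = [5, 15, 30, 30] → torsion [5, 15, 30, 30]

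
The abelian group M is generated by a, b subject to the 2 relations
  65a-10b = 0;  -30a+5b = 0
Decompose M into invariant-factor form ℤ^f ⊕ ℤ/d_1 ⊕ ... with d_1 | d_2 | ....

Answer: M ≅ ℤ/5 ⊕ ℤ/5

Derivation:
rank_ℚ(R)=2; free=2−2=0
SNF(R) diag = [5, 5] → torsion [5, 5]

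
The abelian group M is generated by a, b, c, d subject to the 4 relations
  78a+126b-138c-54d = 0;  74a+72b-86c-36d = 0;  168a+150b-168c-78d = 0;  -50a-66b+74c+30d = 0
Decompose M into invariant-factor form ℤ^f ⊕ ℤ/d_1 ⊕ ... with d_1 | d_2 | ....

rank_ℚ(R)=4; free=4−4=0
SNF(R) diag = [2, 6, 12, 36] → torsion [2, 6, 12, 36]

Answer: M ≅ ℤ/2 ⊕ ℤ/6 ⊕ ℤ/12 ⊕ ℤ/36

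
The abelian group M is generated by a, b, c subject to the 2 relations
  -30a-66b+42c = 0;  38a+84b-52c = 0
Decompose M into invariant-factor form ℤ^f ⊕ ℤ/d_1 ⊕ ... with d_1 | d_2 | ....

Answer: M ≅ ℤ^1 ⊕ ℤ/2 ⊕ ℤ/6

Derivation:
rank_ℚ(R)=2; free=3−2=1
SNF(R) diag = [2, 6] → torsion [2, 6]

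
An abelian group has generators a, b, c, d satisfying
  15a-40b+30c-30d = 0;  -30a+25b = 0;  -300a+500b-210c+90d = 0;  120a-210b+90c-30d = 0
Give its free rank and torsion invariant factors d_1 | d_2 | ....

Answer: M ≅ ℤ/5 ⊕ ℤ/15 ⊕ ℤ/30 ⊕ ℤ/60

Derivation:
rank_ℚ(R)=4; free=4−4=0
SNF(R) diag = [5, 15, 30, 60] → torsion [5, 15, 30, 60]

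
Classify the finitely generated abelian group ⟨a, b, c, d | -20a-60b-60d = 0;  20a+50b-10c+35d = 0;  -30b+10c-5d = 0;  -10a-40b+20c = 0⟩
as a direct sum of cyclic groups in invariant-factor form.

rank_ℚ(R)=4; free=4−4=0
SNF(R) diag = [5, 10, 20, 20] → torsion [5, 10, 20, 20]

Answer: M ≅ ℤ/5 ⊕ ℤ/10 ⊕ ℤ/20 ⊕ ℤ/20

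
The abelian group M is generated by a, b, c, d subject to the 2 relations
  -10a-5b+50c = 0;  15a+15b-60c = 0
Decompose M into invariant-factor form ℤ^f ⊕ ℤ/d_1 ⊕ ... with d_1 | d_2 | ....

Answer: M ≅ ℤ^2 ⊕ ℤ/5 ⊕ ℤ/15

Derivation:
rank_ℚ(R)=2; free=4−2=2
SNF(R) diag = [5, 15] → torsion [5, 15]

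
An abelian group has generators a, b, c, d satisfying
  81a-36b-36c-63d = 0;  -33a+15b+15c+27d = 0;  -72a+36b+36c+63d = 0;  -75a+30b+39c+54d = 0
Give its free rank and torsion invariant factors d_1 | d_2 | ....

Answer: M ≅ ℤ/3 ⊕ ℤ/9 ⊕ ℤ/9 ⊕ ℤ/9

Derivation:
rank_ℚ(R)=4; free=4−4=0
SNF(R) diag = [3, 9, 9, 9] → torsion [3, 9, 9, 9]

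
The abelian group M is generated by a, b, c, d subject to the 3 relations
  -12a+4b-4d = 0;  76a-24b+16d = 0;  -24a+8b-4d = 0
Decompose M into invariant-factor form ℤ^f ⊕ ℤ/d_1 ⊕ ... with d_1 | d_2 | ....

Answer: M ≅ ℤ^1 ⊕ ℤ/4 ⊕ ℤ/4 ⊕ ℤ/4

Derivation:
rank_ℚ(R)=3; free=4−3=1
SNF(R) diag = [4, 4, 4] → torsion [4, 4, 4]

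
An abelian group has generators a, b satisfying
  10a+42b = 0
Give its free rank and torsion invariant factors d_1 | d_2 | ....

rank_ℚ(R)=1; free=2−1=1
SNF(R) diag = [2] → torsion [2]

Answer: M ≅ ℤ^1 ⊕ ℤ/2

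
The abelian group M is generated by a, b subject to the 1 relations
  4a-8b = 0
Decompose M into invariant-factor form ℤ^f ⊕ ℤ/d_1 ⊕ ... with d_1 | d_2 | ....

rank_ℚ(R)=1; free=2−1=1
SNF(R) diag = [4] → torsion [4]

Answer: M ≅ ℤ^1 ⊕ ℤ/4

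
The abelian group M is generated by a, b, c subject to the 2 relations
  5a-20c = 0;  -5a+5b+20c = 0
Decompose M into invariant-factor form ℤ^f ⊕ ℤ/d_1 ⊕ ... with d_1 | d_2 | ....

Answer: M ≅ ℤ^1 ⊕ ℤ/5 ⊕ ℤ/5

Derivation:
rank_ℚ(R)=2; free=3−2=1
SNF(R) diag = [5, 5] → torsion [5, 5]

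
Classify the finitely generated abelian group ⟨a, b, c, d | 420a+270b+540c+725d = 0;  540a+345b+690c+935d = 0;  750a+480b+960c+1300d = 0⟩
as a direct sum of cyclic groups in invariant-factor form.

rank_ℚ(R)=3; free=4−3=1
SNF(R) diag = [5, 15, 30] → torsion [5, 15, 30]

Answer: M ≅ ℤ^1 ⊕ ℤ/5 ⊕ ℤ/15 ⊕ ℤ/30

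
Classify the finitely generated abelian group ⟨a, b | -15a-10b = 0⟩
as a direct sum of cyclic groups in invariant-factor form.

Answer: M ≅ ℤ^1 ⊕ ℤ/5

Derivation:
rank_ℚ(R)=1; free=2−1=1
SNF(R) diag = [5] → torsion [5]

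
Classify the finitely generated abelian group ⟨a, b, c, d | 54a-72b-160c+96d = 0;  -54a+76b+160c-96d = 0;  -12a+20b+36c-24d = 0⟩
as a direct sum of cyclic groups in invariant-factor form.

Answer: M ≅ ℤ^1 ⊕ ℤ/2 ⊕ ℤ/4 ⊕ ℤ/12

Derivation:
rank_ℚ(R)=3; free=4−3=1
SNF(R) diag = [2, 4, 12] → torsion [2, 4, 12]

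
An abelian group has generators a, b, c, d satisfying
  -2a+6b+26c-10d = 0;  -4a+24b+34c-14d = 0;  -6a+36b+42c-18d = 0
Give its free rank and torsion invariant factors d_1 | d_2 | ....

Answer: M ≅ ℤ^1 ⊕ ℤ/2 ⊕ ℤ/6 ⊕ ℤ/6

Derivation:
rank_ℚ(R)=3; free=4−3=1
SNF(R) diag = [2, 6, 6] → torsion [2, 6, 6]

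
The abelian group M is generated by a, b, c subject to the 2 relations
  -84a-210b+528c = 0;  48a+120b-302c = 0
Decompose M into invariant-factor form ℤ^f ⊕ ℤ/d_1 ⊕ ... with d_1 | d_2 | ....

rank_ℚ(R)=2; free=3−2=1
SNF(R) diag = [2, 6] → torsion [2, 6]

Answer: M ≅ ℤ^1 ⊕ ℤ/2 ⊕ ℤ/6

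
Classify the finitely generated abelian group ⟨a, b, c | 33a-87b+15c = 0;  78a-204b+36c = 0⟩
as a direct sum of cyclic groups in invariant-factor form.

rank_ℚ(R)=2; free=3−2=1
SNF(R) diag = [3, 6] → torsion [3, 6]

Answer: M ≅ ℤ^1 ⊕ ℤ/3 ⊕ ℤ/6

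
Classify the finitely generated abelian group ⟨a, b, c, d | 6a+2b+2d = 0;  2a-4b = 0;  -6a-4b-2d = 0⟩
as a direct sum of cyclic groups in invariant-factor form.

Answer: M ≅ ℤ^1 ⊕ ℤ/2 ⊕ ℤ/2 ⊕ ℤ/2

Derivation:
rank_ℚ(R)=3; free=4−3=1
SNF(R) diag = [2, 2, 2] → torsion [2, 2, 2]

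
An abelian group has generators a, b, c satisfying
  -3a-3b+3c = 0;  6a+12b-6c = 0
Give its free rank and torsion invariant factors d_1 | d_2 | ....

Answer: M ≅ ℤ^1 ⊕ ℤ/3 ⊕ ℤ/6

Derivation:
rank_ℚ(R)=2; free=3−2=1
SNF(R) diag = [3, 6] → torsion [3, 6]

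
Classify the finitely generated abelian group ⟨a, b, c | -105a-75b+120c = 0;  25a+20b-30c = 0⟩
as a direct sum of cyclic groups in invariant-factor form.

Answer: M ≅ ℤ^1 ⊕ ℤ/5 ⊕ ℤ/15

Derivation:
rank_ℚ(R)=2; free=3−2=1
SNF(R) diag = [5, 15] → torsion [5, 15]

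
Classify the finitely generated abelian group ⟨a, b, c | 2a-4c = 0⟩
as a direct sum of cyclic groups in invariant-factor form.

Answer: M ≅ ℤ^2 ⊕ ℤ/2

Derivation:
rank_ℚ(R)=1; free=3−1=2
SNF(R) diag = [2] → torsion [2]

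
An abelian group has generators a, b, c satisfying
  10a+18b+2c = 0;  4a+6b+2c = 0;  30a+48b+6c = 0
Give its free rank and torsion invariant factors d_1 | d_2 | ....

Answer: M ≅ ℤ/2 ⊕ ℤ/6 ⊕ ℤ/6

Derivation:
rank_ℚ(R)=3; free=3−3=0
SNF(R) diag = [2, 6, 6] → torsion [2, 6, 6]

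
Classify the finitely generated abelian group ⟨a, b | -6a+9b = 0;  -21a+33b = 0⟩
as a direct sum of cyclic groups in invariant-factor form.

rank_ℚ(R)=2; free=2−2=0
SNF(R) diag = [3, 3] → torsion [3, 3]

Answer: M ≅ ℤ/3 ⊕ ℤ/3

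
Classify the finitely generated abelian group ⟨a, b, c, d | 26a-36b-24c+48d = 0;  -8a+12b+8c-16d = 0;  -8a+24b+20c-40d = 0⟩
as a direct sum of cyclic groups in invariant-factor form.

rank_ℚ(R)=3; free=4−3=1
SNF(R) diag = [2, 4, 12] → torsion [2, 4, 12]

Answer: M ≅ ℤ^1 ⊕ ℤ/2 ⊕ ℤ/4 ⊕ ℤ/12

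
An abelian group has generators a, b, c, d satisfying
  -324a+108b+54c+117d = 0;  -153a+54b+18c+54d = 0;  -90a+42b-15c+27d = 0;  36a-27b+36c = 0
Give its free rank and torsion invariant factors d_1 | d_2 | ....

Answer: M ≅ ℤ/3 ⊕ ℤ/9 ⊕ ℤ/9 ⊕ ℤ/9

Derivation:
rank_ℚ(R)=4; free=4−4=0
SNF(R) diag = [3, 9, 9, 9] → torsion [3, 9, 9, 9]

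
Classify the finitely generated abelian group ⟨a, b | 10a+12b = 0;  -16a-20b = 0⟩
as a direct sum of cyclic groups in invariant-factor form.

rank_ℚ(R)=2; free=2−2=0
SNF(R) diag = [2, 4] → torsion [2, 4]

Answer: M ≅ ℤ/2 ⊕ ℤ/4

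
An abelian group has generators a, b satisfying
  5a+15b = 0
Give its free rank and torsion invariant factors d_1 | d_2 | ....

rank_ℚ(R)=1; free=2−1=1
SNF(R) diag = [5] → torsion [5]

Answer: M ≅ ℤ^1 ⊕ ℤ/5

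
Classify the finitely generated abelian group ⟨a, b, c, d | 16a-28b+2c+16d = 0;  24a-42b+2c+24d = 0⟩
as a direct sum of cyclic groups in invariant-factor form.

Answer: M ≅ ℤ^2 ⊕ ℤ/2 ⊕ ℤ/2

Derivation:
rank_ℚ(R)=2; free=4−2=2
SNF(R) diag = [2, 2] → torsion [2, 2]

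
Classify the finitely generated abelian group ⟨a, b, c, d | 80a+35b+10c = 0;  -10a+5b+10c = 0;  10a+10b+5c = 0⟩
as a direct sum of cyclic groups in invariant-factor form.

Answer: M ≅ ℤ^1 ⊕ ℤ/5 ⊕ ℤ/15 ⊕ ℤ/30

Derivation:
rank_ℚ(R)=3; free=4−3=1
SNF(R) diag = [5, 15, 30] → torsion [5, 15, 30]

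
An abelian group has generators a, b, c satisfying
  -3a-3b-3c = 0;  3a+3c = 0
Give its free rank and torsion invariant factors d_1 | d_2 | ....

rank_ℚ(R)=2; free=3−2=1
SNF(R) diag = [3, 3] → torsion [3, 3]

Answer: M ≅ ℤ^1 ⊕ ℤ/3 ⊕ ℤ/3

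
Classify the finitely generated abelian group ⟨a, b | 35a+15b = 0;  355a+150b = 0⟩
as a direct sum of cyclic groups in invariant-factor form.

rank_ℚ(R)=2; free=2−2=0
SNF(R) diag = [5, 15] → torsion [5, 15]

Answer: M ≅ ℤ/5 ⊕ ℤ/15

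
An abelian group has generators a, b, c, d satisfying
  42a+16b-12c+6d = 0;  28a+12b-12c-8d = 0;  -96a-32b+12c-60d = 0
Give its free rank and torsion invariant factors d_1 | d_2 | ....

rank_ℚ(R)=3; free=4−3=1
SNF(R) diag = [2, 4, 12] → torsion [2, 4, 12]

Answer: M ≅ ℤ^1 ⊕ ℤ/2 ⊕ ℤ/4 ⊕ ℤ/12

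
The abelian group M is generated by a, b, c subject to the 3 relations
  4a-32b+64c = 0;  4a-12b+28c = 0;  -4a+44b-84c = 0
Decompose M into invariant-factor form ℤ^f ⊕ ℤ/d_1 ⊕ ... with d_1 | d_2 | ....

rank_ℚ(R)=3; free=3−3=0
SNF(R) diag = [4, 4, 8] → torsion [4, 4, 8]

Answer: M ≅ ℤ/4 ⊕ ℤ/4 ⊕ ℤ/8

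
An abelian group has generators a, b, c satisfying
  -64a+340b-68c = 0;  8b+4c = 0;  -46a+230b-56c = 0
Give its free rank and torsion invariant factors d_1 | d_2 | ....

rank_ℚ(R)=3; free=3−3=0
SNF(R) diag = [2, 4, 4] → torsion [2, 4, 4]

Answer: M ≅ ℤ/2 ⊕ ℤ/4 ⊕ ℤ/4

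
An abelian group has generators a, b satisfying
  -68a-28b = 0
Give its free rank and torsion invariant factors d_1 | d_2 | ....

rank_ℚ(R)=1; free=2−1=1
SNF(R) diag = [4] → torsion [4]

Answer: M ≅ ℤ^1 ⊕ ℤ/4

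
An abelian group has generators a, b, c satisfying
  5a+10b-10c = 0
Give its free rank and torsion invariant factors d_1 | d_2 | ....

rank_ℚ(R)=1; free=3−1=2
SNF(R) diag = [5] → torsion [5]

Answer: M ≅ ℤ^2 ⊕ ℤ/5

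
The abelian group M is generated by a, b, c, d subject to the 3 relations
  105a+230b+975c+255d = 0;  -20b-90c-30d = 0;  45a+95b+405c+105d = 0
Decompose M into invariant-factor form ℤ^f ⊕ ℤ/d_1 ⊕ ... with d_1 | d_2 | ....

Answer: M ≅ ℤ^1 ⊕ ℤ/5 ⊕ ℤ/15 ⊕ ℤ/30

Derivation:
rank_ℚ(R)=3; free=4−3=1
SNF(R) diag = [5, 15, 30] → torsion [5, 15, 30]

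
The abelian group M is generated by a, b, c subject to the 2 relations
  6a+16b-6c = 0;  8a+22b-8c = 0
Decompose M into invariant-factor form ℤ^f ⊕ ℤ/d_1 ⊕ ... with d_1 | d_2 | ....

rank_ℚ(R)=2; free=3−2=1
SNF(R) diag = [2, 2] → torsion [2, 2]

Answer: M ≅ ℤ^1 ⊕ ℤ/2 ⊕ ℤ/2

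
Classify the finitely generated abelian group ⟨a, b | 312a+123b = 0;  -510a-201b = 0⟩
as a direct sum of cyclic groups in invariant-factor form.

Answer: M ≅ ℤ/3 ⊕ ℤ/6

Derivation:
rank_ℚ(R)=2; free=2−2=0
SNF(R) diag = [3, 6] → torsion [3, 6]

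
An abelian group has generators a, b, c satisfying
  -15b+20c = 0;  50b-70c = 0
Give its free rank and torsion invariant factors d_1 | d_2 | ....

Answer: M ≅ ℤ^1 ⊕ ℤ/5 ⊕ ℤ/10

Derivation:
rank_ℚ(R)=2; free=3−2=1
SNF(R) diag = [5, 10] → torsion [5, 10]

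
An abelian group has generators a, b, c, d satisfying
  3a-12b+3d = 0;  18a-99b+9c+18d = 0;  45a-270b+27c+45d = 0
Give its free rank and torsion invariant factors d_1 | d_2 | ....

rank_ℚ(R)=3; free=4−3=1
SNF(R) diag = [3, 9, 9] → torsion [3, 9, 9]

Answer: M ≅ ℤ^1 ⊕ ℤ/3 ⊕ ℤ/9 ⊕ ℤ/9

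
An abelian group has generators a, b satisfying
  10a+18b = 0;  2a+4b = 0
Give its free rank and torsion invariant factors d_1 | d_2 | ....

rank_ℚ(R)=2; free=2−2=0
SNF(R) diag = [2, 2] → torsion [2, 2]

Answer: M ≅ ℤ/2 ⊕ ℤ/2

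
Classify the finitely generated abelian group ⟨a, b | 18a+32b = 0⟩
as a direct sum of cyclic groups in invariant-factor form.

Answer: M ≅ ℤ^1 ⊕ ℤ/2

Derivation:
rank_ℚ(R)=1; free=2−1=1
SNF(R) diag = [2] → torsion [2]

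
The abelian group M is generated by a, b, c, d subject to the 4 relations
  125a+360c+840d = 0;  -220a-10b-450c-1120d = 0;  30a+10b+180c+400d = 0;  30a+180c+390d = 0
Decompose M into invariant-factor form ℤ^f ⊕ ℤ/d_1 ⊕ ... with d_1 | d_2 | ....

Answer: M ≅ ℤ/5 ⊕ ℤ/10 ⊕ ℤ/30 ⊕ ℤ/90

Derivation:
rank_ℚ(R)=4; free=4−4=0
SNF(R) diag = [5, 10, 30, 90] → torsion [5, 10, 30, 90]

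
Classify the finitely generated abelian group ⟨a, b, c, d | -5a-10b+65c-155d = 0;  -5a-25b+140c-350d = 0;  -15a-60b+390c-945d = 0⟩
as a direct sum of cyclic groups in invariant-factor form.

rank_ℚ(R)=3; free=4−3=1
SNF(R) diag = [5, 15, 45] → torsion [5, 15, 45]

Answer: M ≅ ℤ^1 ⊕ ℤ/5 ⊕ ℤ/15 ⊕ ℤ/45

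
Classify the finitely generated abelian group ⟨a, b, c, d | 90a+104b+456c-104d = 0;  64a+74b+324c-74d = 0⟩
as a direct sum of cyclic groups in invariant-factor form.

rank_ℚ(R)=2; free=4−2=2
SNF(R) diag = [2, 2] → torsion [2, 2]

Answer: M ≅ ℤ^2 ⊕ ℤ/2 ⊕ ℤ/2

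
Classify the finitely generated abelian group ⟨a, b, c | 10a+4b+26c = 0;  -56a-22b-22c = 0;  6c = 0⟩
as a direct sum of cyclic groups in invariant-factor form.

rank_ℚ(R)=3; free=3−3=0
SNF(R) diag = [2, 2, 6] → torsion [2, 2, 6]

Answer: M ≅ ℤ/2 ⊕ ℤ/2 ⊕ ℤ/6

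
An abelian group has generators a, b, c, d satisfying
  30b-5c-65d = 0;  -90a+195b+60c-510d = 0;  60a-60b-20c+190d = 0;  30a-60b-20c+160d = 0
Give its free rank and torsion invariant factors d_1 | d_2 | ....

Answer: M ≅ ℤ/5 ⊕ ℤ/15 ⊕ ℤ/30 ⊕ ℤ/30

Derivation:
rank_ℚ(R)=4; free=4−4=0
SNF(R) diag = [5, 15, 30, 30] → torsion [5, 15, 30, 30]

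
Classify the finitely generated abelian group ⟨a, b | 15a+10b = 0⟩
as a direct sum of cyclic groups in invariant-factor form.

rank_ℚ(R)=1; free=2−1=1
SNF(R) diag = [5] → torsion [5]

Answer: M ≅ ℤ^1 ⊕ ℤ/5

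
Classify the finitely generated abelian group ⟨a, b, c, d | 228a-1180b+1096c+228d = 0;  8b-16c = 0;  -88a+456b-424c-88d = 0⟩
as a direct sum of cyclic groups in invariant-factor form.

rank_ℚ(R)=3; free=4−3=1
SNF(R) diag = [4, 8, 8] → torsion [4, 8, 8]

Answer: M ≅ ℤ^1 ⊕ ℤ/4 ⊕ ℤ/8 ⊕ ℤ/8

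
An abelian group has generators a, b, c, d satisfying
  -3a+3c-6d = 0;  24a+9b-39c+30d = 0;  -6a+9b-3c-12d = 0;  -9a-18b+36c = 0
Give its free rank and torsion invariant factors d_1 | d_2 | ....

rank_ℚ(R)=4; free=4−4=0
SNF(R) diag = [3, 3, 9, 18] → torsion [3, 3, 9, 18]

Answer: M ≅ ℤ/3 ⊕ ℤ/3 ⊕ ℤ/9 ⊕ ℤ/18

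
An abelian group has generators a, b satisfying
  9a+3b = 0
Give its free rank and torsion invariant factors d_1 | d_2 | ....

Answer: M ≅ ℤ^1 ⊕ ℤ/3

Derivation:
rank_ℚ(R)=1; free=2−1=1
SNF(R) diag = [3] → torsion [3]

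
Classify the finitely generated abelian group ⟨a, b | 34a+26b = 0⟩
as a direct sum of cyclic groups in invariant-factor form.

Answer: M ≅ ℤ^1 ⊕ ℤ/2

Derivation:
rank_ℚ(R)=1; free=2−1=1
SNF(R) diag = [2] → torsion [2]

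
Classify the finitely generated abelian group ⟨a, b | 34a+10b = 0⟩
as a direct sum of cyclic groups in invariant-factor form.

Answer: M ≅ ℤ^1 ⊕ ℤ/2

Derivation:
rank_ℚ(R)=1; free=2−1=1
SNF(R) diag = [2] → torsion [2]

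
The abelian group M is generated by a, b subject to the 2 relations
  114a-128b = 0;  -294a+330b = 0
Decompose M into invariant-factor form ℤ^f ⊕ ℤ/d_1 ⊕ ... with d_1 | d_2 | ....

Answer: M ≅ ℤ/2 ⊕ ℤ/6

Derivation:
rank_ℚ(R)=2; free=2−2=0
SNF(R) diag = [2, 6] → torsion [2, 6]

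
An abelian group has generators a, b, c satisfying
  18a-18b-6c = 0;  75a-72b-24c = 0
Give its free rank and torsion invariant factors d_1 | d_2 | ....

rank_ℚ(R)=2; free=3−2=1
SNF(R) diag = [3, 6] → torsion [3, 6]

Answer: M ≅ ℤ^1 ⊕ ℤ/3 ⊕ ℤ/6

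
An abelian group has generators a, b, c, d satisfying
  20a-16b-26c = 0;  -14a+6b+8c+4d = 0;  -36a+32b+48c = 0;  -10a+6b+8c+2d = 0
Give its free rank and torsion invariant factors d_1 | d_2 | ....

rank_ℚ(R)=4; free=4−4=0
SNF(R) diag = [2, 2, 2, 4] → torsion [2, 2, 2, 4]

Answer: M ≅ ℤ/2 ⊕ ℤ/2 ⊕ ℤ/2 ⊕ ℤ/4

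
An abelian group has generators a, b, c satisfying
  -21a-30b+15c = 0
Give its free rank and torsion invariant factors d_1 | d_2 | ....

Answer: M ≅ ℤ^2 ⊕ ℤ/3

Derivation:
rank_ℚ(R)=1; free=3−1=2
SNF(R) diag = [3] → torsion [3]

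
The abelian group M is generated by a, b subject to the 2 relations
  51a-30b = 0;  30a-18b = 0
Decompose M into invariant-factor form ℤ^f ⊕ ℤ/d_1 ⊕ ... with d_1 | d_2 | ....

rank_ℚ(R)=2; free=2−2=0
SNF(R) diag = [3, 6] → torsion [3, 6]

Answer: M ≅ ℤ/3 ⊕ ℤ/6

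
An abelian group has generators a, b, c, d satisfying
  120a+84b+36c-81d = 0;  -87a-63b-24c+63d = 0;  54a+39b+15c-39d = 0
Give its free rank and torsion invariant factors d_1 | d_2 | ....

rank_ℚ(R)=3; free=4−3=1
SNF(R) diag = [3, 3, 3] → torsion [3, 3, 3]

Answer: M ≅ ℤ^1 ⊕ ℤ/3 ⊕ ℤ/3 ⊕ ℤ/3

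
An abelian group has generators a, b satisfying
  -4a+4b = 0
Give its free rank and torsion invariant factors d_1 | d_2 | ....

rank_ℚ(R)=1; free=2−1=1
SNF(R) diag = [4] → torsion [4]

Answer: M ≅ ℤ^1 ⊕ ℤ/4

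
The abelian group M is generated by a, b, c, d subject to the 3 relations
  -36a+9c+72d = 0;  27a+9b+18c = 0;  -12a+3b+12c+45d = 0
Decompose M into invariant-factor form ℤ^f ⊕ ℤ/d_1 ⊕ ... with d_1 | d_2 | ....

rank_ℚ(R)=3; free=4−3=1
SNF(R) diag = [3, 9, 9] → torsion [3, 9, 9]

Answer: M ≅ ℤ^1 ⊕ ℤ/3 ⊕ ℤ/9 ⊕ ℤ/9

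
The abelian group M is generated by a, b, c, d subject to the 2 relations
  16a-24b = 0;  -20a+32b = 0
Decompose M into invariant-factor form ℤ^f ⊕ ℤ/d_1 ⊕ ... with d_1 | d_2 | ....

Answer: M ≅ ℤ^2 ⊕ ℤ/4 ⊕ ℤ/8

Derivation:
rank_ℚ(R)=2; free=4−2=2
SNF(R) diag = [4, 8] → torsion [4, 8]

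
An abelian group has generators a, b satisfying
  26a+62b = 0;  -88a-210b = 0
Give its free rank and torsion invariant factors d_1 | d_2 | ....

rank_ℚ(R)=2; free=2−2=0
SNF(R) diag = [2, 2] → torsion [2, 2]

Answer: M ≅ ℤ/2 ⊕ ℤ/2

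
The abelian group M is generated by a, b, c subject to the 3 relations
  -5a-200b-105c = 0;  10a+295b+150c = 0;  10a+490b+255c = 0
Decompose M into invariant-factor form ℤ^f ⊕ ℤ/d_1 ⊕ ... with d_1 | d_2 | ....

rank_ℚ(R)=3; free=3−3=0
SNF(R) diag = [5, 15, 45] → torsion [5, 15, 45]

Answer: M ≅ ℤ/5 ⊕ ℤ/15 ⊕ ℤ/45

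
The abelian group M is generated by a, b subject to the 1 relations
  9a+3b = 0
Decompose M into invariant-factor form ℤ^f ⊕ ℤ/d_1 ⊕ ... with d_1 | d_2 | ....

rank_ℚ(R)=1; free=2−1=1
SNF(R) diag = [3] → torsion [3]

Answer: M ≅ ℤ^1 ⊕ ℤ/3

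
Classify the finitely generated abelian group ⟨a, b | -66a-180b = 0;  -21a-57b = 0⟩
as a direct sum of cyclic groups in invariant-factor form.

Answer: M ≅ ℤ/3 ⊕ ℤ/6

Derivation:
rank_ℚ(R)=2; free=2−2=0
SNF(R) diag = [3, 6] → torsion [3, 6]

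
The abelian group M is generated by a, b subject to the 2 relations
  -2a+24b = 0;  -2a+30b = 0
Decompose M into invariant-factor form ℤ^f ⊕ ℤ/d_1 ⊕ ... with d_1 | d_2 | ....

rank_ℚ(R)=2; free=2−2=0
SNF(R) diag = [2, 6] → torsion [2, 6]

Answer: M ≅ ℤ/2 ⊕ ℤ/6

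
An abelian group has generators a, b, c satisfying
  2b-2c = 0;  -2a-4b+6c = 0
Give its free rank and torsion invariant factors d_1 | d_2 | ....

Answer: M ≅ ℤ^1 ⊕ ℤ/2 ⊕ ℤ/2

Derivation:
rank_ℚ(R)=2; free=3−2=1
SNF(R) diag = [2, 2] → torsion [2, 2]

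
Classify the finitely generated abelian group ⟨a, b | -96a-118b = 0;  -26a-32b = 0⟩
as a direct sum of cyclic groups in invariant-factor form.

rank_ℚ(R)=2; free=2−2=0
SNF(R) diag = [2, 2] → torsion [2, 2]

Answer: M ≅ ℤ/2 ⊕ ℤ/2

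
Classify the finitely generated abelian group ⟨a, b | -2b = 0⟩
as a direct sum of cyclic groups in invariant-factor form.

rank_ℚ(R)=1; free=2−1=1
SNF(R) diag = [2] → torsion [2]

Answer: M ≅ ℤ^1 ⊕ ℤ/2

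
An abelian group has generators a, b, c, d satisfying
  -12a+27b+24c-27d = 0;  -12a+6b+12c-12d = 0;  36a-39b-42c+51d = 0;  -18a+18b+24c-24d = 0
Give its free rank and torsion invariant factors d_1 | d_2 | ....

Answer: M ≅ ℤ/3 ⊕ ℤ/6 ⊕ ℤ/6 ⊕ ℤ/6

Derivation:
rank_ℚ(R)=4; free=4−4=0
SNF(R) diag = [3, 6, 6, 6] → torsion [3, 6, 6, 6]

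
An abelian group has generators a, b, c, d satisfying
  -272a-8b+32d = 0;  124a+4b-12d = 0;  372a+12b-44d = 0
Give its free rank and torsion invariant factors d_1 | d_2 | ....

Answer: M ≅ ℤ^1 ⊕ ℤ/4 ⊕ ℤ/8 ⊕ ℤ/24

Derivation:
rank_ℚ(R)=3; free=4−3=1
SNF(R) diag = [4, 8, 24] → torsion [4, 8, 24]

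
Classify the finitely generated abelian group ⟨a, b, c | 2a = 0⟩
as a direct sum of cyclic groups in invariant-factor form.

rank_ℚ(R)=1; free=3−1=2
SNF(R) diag = [2] → torsion [2]

Answer: M ≅ ℤ^2 ⊕ ℤ/2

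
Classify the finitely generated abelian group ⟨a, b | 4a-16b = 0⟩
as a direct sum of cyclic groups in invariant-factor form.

Answer: M ≅ ℤ^1 ⊕ ℤ/4

Derivation:
rank_ℚ(R)=1; free=2−1=1
SNF(R) diag = [4] → torsion [4]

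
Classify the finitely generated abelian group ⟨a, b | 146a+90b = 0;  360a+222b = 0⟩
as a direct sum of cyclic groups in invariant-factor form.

Answer: M ≅ ℤ/2 ⊕ ℤ/6

Derivation:
rank_ℚ(R)=2; free=2−2=0
SNF(R) diag = [2, 6] → torsion [2, 6]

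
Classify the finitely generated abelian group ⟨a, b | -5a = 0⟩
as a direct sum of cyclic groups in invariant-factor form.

Answer: M ≅ ℤ^1 ⊕ ℤ/5

Derivation:
rank_ℚ(R)=1; free=2−1=1
SNF(R) diag = [5] → torsion [5]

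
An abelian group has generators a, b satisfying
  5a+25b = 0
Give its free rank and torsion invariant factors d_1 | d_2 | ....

rank_ℚ(R)=1; free=2−1=1
SNF(R) diag = [5] → torsion [5]

Answer: M ≅ ℤ^1 ⊕ ℤ/5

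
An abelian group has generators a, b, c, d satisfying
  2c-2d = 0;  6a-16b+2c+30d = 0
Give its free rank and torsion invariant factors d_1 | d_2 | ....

rank_ℚ(R)=2; free=4−2=2
SNF(R) diag = [2, 2] → torsion [2, 2]

Answer: M ≅ ℤ^2 ⊕ ℤ/2 ⊕ ℤ/2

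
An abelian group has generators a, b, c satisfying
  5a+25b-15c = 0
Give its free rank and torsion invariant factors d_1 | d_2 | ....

Answer: M ≅ ℤ^2 ⊕ ℤ/5

Derivation:
rank_ℚ(R)=1; free=3−1=2
SNF(R) diag = [5] → torsion [5]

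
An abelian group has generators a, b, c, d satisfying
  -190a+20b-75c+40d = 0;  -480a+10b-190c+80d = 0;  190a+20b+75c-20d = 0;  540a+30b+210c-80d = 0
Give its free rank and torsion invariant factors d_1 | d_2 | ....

Answer: M ≅ ℤ/5 ⊕ ℤ/10 ⊕ ℤ/20 ⊕ ℤ/20

Derivation:
rank_ℚ(R)=4; free=4−4=0
SNF(R) diag = [5, 10, 20, 20] → torsion [5, 10, 20, 20]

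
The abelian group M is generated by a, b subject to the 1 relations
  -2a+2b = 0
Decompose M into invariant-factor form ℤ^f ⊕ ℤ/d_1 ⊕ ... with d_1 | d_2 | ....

Answer: M ≅ ℤ^1 ⊕ ℤ/2

Derivation:
rank_ℚ(R)=1; free=2−1=1
SNF(R) diag = [2] → torsion [2]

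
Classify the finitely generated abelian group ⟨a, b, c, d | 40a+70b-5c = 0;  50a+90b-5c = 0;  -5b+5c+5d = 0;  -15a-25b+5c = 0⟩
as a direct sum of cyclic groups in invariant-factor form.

Answer: M ≅ ℤ/5 ⊕ ℤ/5 ⊕ ℤ/5 ⊕ ℤ/10

Derivation:
rank_ℚ(R)=4; free=4−4=0
SNF(R) diag = [5, 5, 5, 10] → torsion [5, 5, 5, 10]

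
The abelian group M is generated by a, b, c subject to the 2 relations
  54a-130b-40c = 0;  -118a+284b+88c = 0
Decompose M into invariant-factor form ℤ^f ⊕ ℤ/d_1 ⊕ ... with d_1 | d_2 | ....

rank_ℚ(R)=2; free=3−2=1
SNF(R) diag = [2, 2] → torsion [2, 2]

Answer: M ≅ ℤ^1 ⊕ ℤ/2 ⊕ ℤ/2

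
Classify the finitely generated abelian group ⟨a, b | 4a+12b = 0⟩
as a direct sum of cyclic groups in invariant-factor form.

rank_ℚ(R)=1; free=2−1=1
SNF(R) diag = [4] → torsion [4]

Answer: M ≅ ℤ^1 ⊕ ℤ/4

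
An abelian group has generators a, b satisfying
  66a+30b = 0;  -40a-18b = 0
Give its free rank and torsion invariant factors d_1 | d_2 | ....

rank_ℚ(R)=2; free=2−2=0
SNF(R) diag = [2, 6] → torsion [2, 6]

Answer: M ≅ ℤ/2 ⊕ ℤ/6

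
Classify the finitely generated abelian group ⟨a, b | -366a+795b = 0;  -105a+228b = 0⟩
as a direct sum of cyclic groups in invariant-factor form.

Answer: M ≅ ℤ/3 ⊕ ℤ/9

Derivation:
rank_ℚ(R)=2; free=2−2=0
SNF(R) diag = [3, 9] → torsion [3, 9]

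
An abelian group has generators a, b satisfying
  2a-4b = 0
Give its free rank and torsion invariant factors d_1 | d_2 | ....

rank_ℚ(R)=1; free=2−1=1
SNF(R) diag = [2] → torsion [2]

Answer: M ≅ ℤ^1 ⊕ ℤ/2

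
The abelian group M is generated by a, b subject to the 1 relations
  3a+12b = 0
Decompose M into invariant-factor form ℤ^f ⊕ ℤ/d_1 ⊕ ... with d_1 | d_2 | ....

rank_ℚ(R)=1; free=2−1=1
SNF(R) diag = [3] → torsion [3]

Answer: M ≅ ℤ^1 ⊕ ℤ/3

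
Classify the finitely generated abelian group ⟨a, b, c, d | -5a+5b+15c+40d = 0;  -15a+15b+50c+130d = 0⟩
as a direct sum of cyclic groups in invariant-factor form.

Answer: M ≅ ℤ^2 ⊕ ℤ/5 ⊕ ℤ/5

Derivation:
rank_ℚ(R)=2; free=4−2=2
SNF(R) diag = [5, 5] → torsion [5, 5]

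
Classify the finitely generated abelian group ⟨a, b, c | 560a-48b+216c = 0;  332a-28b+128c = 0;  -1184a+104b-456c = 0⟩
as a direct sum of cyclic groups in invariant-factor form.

Answer: M ≅ ℤ/4 ⊕ ℤ/8 ⊕ ℤ/8

Derivation:
rank_ℚ(R)=3; free=3−3=0
SNF(R) diag = [4, 8, 8] → torsion [4, 8, 8]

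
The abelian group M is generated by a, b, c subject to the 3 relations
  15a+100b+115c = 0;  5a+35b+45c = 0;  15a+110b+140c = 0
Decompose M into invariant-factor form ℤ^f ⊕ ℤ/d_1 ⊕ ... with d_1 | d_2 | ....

Answer: M ≅ ℤ/5 ⊕ ℤ/5 ⊕ ℤ/15

Derivation:
rank_ℚ(R)=3; free=3−3=0
SNF(R) diag = [5, 5, 15] → torsion [5, 5, 15]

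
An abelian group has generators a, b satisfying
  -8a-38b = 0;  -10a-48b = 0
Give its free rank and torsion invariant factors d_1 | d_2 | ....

rank_ℚ(R)=2; free=2−2=0
SNF(R) diag = [2, 2] → torsion [2, 2]

Answer: M ≅ ℤ/2 ⊕ ℤ/2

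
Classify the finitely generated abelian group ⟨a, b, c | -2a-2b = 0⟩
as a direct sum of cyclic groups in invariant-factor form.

Answer: M ≅ ℤ^2 ⊕ ℤ/2

Derivation:
rank_ℚ(R)=1; free=3−1=2
SNF(R) diag = [2] → torsion [2]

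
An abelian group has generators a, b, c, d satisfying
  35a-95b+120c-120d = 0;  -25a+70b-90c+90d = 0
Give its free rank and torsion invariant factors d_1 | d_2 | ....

Answer: M ≅ ℤ^2 ⊕ ℤ/5 ⊕ ℤ/15

Derivation:
rank_ℚ(R)=2; free=4−2=2
SNF(R) diag = [5, 15] → torsion [5, 15]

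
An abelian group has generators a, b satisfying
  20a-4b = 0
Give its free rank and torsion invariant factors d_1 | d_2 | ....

rank_ℚ(R)=1; free=2−1=1
SNF(R) diag = [4] → torsion [4]

Answer: M ≅ ℤ^1 ⊕ ℤ/4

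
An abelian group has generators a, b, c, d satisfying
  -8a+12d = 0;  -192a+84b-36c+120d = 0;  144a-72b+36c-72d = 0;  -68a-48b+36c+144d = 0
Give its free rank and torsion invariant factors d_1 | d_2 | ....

rank_ℚ(R)=4; free=4−4=0
SNF(R) diag = [4, 12, 36, 108] → torsion [4, 12, 36, 108]

Answer: M ≅ ℤ/4 ⊕ ℤ/12 ⊕ ℤ/36 ⊕ ℤ/108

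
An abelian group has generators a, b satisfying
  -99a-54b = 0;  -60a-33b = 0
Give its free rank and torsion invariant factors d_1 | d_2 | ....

Answer: M ≅ ℤ/3 ⊕ ℤ/9

Derivation:
rank_ℚ(R)=2; free=2−2=0
SNF(R) diag = [3, 9] → torsion [3, 9]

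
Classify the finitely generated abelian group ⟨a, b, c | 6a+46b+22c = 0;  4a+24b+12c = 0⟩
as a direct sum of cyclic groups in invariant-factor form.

Answer: M ≅ ℤ^1 ⊕ ℤ/2 ⊕ ℤ/4

Derivation:
rank_ℚ(R)=2; free=3−2=1
SNF(R) diag = [2, 4] → torsion [2, 4]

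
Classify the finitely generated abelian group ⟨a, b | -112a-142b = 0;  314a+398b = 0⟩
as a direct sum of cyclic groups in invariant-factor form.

rank_ℚ(R)=2; free=2−2=0
SNF(R) diag = [2, 6] → torsion [2, 6]

Answer: M ≅ ℤ/2 ⊕ ℤ/6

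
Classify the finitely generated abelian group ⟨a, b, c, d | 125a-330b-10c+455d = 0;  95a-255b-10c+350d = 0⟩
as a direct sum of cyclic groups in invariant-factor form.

rank_ℚ(R)=2; free=4−2=2
SNF(R) diag = [5, 15] → torsion [5, 15]

Answer: M ≅ ℤ^2 ⊕ ℤ/5 ⊕ ℤ/15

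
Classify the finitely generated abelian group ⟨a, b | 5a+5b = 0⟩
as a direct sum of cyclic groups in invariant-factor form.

Answer: M ≅ ℤ^1 ⊕ ℤ/5

Derivation:
rank_ℚ(R)=1; free=2−1=1
SNF(R) diag = [5] → torsion [5]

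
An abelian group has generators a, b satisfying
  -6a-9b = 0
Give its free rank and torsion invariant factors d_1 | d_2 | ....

Answer: M ≅ ℤ^1 ⊕ ℤ/3

Derivation:
rank_ℚ(R)=1; free=2−1=1
SNF(R) diag = [3] → torsion [3]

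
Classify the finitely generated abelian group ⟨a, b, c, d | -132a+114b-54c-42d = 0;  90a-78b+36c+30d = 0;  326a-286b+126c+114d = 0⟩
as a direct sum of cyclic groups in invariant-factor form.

rank_ℚ(R)=3; free=4−3=1
SNF(R) diag = [2, 6, 18] → torsion [2, 6, 18]

Answer: M ≅ ℤ^1 ⊕ ℤ/2 ⊕ ℤ/6 ⊕ ℤ/18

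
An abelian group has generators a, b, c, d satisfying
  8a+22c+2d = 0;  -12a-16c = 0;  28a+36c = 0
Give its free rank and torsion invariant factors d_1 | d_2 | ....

rank_ℚ(R)=3; free=4−3=1
SNF(R) diag = [2, 4, 4] → torsion [2, 4, 4]

Answer: M ≅ ℤ^1 ⊕ ℤ/2 ⊕ ℤ/4 ⊕ ℤ/4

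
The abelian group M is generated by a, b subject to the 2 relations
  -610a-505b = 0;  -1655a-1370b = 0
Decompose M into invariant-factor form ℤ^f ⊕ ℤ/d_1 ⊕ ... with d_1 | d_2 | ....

Answer: M ≅ ℤ/5 ⊕ ℤ/15

Derivation:
rank_ℚ(R)=2; free=2−2=0
SNF(R) diag = [5, 15] → torsion [5, 15]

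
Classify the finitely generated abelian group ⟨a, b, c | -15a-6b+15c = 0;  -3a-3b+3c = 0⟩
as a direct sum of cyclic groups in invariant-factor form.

Answer: M ≅ ℤ^1 ⊕ ℤ/3 ⊕ ℤ/9

Derivation:
rank_ℚ(R)=2; free=3−2=1
SNF(R) diag = [3, 9] → torsion [3, 9]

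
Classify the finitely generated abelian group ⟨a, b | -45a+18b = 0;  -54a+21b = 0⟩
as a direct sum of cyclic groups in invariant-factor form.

Answer: M ≅ ℤ/3 ⊕ ℤ/9

Derivation:
rank_ℚ(R)=2; free=2−2=0
SNF(R) diag = [3, 9] → torsion [3, 9]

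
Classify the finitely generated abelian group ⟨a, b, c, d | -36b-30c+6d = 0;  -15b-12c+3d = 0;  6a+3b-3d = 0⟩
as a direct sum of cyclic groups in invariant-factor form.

Answer: M ≅ ℤ^1 ⊕ ℤ/3 ⊕ ℤ/6 ⊕ ℤ/6

Derivation:
rank_ℚ(R)=3; free=4−3=1
SNF(R) diag = [3, 6, 6] → torsion [3, 6, 6]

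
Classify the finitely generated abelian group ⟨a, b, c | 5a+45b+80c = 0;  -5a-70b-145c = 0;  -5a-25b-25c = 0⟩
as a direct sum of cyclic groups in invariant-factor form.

rank_ℚ(R)=3; free=3−3=0
SNF(R) diag = [5, 5, 15] → torsion [5, 5, 15]

Answer: M ≅ ℤ/5 ⊕ ℤ/5 ⊕ ℤ/15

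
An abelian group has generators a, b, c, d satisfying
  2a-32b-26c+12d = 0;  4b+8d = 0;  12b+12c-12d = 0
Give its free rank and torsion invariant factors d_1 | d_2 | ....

rank_ℚ(R)=3; free=4−3=1
SNF(R) diag = [2, 4, 12] → torsion [2, 4, 12]

Answer: M ≅ ℤ^1 ⊕ ℤ/2 ⊕ ℤ/4 ⊕ ℤ/12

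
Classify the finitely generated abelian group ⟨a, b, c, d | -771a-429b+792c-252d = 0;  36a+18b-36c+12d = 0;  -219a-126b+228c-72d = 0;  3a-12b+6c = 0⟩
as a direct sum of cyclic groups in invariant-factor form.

rank_ℚ(R)=4; free=4−4=0
SNF(R) diag = [3, 3, 6, 12] → torsion [3, 3, 6, 12]

Answer: M ≅ ℤ/3 ⊕ ℤ/3 ⊕ ℤ/6 ⊕ ℤ/12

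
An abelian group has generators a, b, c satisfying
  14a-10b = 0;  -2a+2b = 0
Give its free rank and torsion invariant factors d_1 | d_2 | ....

Answer: M ≅ ℤ^1 ⊕ ℤ/2 ⊕ ℤ/4

Derivation:
rank_ℚ(R)=2; free=3−2=1
SNF(R) diag = [2, 4] → torsion [2, 4]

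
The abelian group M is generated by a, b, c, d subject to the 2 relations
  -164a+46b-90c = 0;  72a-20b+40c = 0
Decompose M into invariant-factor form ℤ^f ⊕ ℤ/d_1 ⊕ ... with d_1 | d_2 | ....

Answer: M ≅ ℤ^2 ⊕ ℤ/2 ⊕ ℤ/4

Derivation:
rank_ℚ(R)=2; free=4−2=2
SNF(R) diag = [2, 4] → torsion [2, 4]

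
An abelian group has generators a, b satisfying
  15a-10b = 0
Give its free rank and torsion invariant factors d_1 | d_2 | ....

rank_ℚ(R)=1; free=2−1=1
SNF(R) diag = [5] → torsion [5]

Answer: M ≅ ℤ^1 ⊕ ℤ/5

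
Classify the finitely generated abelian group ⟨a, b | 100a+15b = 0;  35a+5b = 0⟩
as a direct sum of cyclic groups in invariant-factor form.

Answer: M ≅ ℤ/5 ⊕ ℤ/5

Derivation:
rank_ℚ(R)=2; free=2−2=0
SNF(R) diag = [5, 5] → torsion [5, 5]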